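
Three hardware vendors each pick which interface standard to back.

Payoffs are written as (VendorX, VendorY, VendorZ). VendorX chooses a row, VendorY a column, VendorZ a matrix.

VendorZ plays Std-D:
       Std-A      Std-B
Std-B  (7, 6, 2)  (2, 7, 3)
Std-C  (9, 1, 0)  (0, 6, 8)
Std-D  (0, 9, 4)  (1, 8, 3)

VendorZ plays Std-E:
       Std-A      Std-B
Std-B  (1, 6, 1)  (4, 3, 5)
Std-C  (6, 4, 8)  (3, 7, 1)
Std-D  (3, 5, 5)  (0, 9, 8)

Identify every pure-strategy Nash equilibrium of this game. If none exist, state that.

For each player, find the best response to each opponent profile; mutual best responses are the pure NE.
VendorX against (Std-A, Std-D): payoffs 7, 9, 0 → best response Std-C.
VendorX against (Std-A, Std-E): payoffs 1, 6, 3 → best response Std-C.
VendorX against (Std-B, Std-D): payoffs 2, 0, 1 → best response Std-B.
VendorX against (Std-B, Std-E): payoffs 4, 3, 0 → best response Std-B.
VendorY against (Std-B, Std-D): payoffs 6, 7 → best response Std-B.
VendorY against (Std-B, Std-E): payoffs 6, 3 → best response Std-A.
VendorY against (Std-C, Std-D): payoffs 1, 6 → best response Std-B.
VendorY against (Std-C, Std-E): payoffs 4, 7 → best response Std-B.
VendorY against (Std-D, Std-D): payoffs 9, 8 → best response Std-A.
VendorY against (Std-D, Std-E): payoffs 5, 9 → best response Std-B.
VendorZ against (Std-B, Std-A): payoffs 2, 1 → best response Std-D.
VendorZ against (Std-B, Std-B): payoffs 3, 5 → best response Std-E.
VendorZ against (Std-C, Std-A): payoffs 0, 8 → best response Std-E.
VendorZ against (Std-C, Std-B): payoffs 8, 1 → best response Std-D.
VendorZ against (Std-D, Std-A): payoffs 4, 5 → best response Std-E.
VendorZ against (Std-D, Std-B): payoffs 3, 8 → best response Std-E.
No profile is a mutual best response for all players.

none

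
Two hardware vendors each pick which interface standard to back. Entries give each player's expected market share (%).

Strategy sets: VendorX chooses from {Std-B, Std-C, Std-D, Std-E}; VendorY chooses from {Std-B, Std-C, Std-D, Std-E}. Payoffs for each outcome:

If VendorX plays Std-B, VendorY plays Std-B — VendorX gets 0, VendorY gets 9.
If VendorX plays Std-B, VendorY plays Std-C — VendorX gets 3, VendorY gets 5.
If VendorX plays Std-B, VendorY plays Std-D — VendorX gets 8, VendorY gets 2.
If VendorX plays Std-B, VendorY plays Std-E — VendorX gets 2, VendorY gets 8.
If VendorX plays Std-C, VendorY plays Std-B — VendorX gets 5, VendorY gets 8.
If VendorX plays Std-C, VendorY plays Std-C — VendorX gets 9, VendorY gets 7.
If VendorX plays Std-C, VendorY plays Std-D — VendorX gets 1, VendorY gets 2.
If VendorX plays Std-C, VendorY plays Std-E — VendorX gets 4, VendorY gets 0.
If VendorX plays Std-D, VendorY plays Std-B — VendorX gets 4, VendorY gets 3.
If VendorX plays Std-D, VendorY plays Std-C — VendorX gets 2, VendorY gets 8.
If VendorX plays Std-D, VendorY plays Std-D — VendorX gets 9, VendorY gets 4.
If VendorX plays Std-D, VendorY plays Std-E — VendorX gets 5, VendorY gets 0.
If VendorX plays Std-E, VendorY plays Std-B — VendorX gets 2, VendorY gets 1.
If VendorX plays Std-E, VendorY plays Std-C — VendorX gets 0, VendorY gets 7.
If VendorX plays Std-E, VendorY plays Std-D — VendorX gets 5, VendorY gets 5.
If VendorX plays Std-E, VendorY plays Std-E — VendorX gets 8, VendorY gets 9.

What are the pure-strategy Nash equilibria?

(Std-C, Std-B); (Std-E, Std-E)

For each player, find the best response to each opponent profile; mutual best responses are the pure NE.
VendorX against Std-B: payoffs 0, 5, 4, 2 → best response Std-C.
VendorX against Std-C: payoffs 3, 9, 2, 0 → best response Std-C.
VendorX against Std-D: payoffs 8, 1, 9, 5 → best response Std-D.
VendorX against Std-E: payoffs 2, 4, 5, 8 → best response Std-E.
VendorY against Std-B: payoffs 9, 5, 2, 8 → best response Std-B.
VendorY against Std-C: payoffs 8, 7, 2, 0 → best response Std-B.
VendorY against Std-D: payoffs 3, 8, 4, 0 → best response Std-C.
VendorY against Std-E: payoffs 1, 7, 5, 9 → best response Std-E.
Mutual best responses: (Std-C, Std-B); (Std-E, Std-E).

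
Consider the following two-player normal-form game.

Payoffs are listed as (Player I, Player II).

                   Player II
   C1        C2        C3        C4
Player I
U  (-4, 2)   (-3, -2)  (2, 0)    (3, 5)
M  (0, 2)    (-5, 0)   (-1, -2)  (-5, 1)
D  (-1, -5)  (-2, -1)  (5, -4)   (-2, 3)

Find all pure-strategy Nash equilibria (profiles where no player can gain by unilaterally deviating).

The pure Nash equilibria are (U, C4), (M, C1).

Player I against C1: payoffs -4, 0, -1 → best response M.
Player I against C2: payoffs -3, -5, -2 → best response D.
Player I against C3: payoffs 2, -1, 5 → best response D.
Player I against C4: payoffs 3, -5, -2 → best response U.
Player II against U: payoffs 2, -2, 0, 5 → best response C4.
Player II against M: payoffs 2, 0, -2, 1 → best response C1.
Player II against D: payoffs -5, -1, -4, 3 → best response C4.
Mutual best responses: (U, C4); (M, C1).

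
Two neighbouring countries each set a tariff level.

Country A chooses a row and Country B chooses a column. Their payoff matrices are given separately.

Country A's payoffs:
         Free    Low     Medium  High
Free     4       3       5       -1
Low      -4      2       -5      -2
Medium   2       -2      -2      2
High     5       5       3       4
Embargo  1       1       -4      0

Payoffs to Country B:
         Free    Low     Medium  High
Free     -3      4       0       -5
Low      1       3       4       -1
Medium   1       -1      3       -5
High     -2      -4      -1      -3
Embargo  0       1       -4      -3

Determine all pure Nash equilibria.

(Free, Free): Country A can switch to High (4 → 5). Not NE.
(Free, Low): Country A can switch to High (3 → 5). Not NE.
(Free, Medium): Country B can switch to Low (0 → 4). Not NE.
(Free, High): Country A can switch to Medium (-1 → 2). Not NE.
(Low, Free): Country A can switch to Free (-4 → 4). Not NE.
(Low, Low): Country A can switch to Free (2 → 3). Not NE.
(The remaining 14 profiles each have a profitable deviation by the same check.)

No pure-strategy Nash equilibrium.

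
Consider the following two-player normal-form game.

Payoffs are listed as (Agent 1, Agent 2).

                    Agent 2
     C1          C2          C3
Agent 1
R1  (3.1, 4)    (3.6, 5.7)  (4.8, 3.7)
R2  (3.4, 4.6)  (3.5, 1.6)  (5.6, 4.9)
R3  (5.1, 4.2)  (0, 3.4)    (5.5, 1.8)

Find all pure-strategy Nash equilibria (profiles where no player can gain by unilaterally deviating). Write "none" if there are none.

Mark each player's best response to every combination of opponents' strategies; a profile where every player is best-responding is a pure Nash equilibrium.
Agent 1 against C1: payoffs 3.1, 3.4, 5.1 → best response R3.
Agent 1 against C2: payoffs 3.6, 3.5, 0 → best response R1.
Agent 1 against C3: payoffs 4.8, 5.6, 5.5 → best response R2.
Agent 2 against R1: payoffs 4, 5.7, 3.7 → best response C2.
Agent 2 against R2: payoffs 4.6, 1.6, 4.9 → best response C3.
Agent 2 against R3: payoffs 4.2, 3.4, 1.8 → best response C1.
Mutual best responses: (R1, C2); (R2, C3); (R3, C1).

The pure Nash equilibria are (R1, C2) and (R2, C3) and (R3, C1).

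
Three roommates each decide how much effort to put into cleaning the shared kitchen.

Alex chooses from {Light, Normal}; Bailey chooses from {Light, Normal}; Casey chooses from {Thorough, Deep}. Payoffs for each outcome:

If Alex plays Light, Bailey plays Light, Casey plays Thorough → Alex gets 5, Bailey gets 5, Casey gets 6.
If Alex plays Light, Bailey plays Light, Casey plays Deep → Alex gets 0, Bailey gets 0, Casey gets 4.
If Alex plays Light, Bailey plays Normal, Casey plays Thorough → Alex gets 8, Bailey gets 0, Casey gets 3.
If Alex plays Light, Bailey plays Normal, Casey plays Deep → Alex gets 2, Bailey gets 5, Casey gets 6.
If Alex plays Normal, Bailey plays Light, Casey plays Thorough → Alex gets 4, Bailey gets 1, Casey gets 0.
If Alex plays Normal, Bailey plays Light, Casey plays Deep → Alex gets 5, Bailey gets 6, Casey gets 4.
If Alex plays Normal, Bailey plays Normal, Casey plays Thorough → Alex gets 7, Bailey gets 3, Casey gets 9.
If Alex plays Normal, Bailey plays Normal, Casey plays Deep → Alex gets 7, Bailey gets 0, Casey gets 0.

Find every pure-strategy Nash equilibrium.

Alex against (Light, Thorough): payoffs 5, 4 → best response Light.
Alex against (Light, Deep): payoffs 0, 5 → best response Normal.
Alex against (Normal, Thorough): payoffs 8, 7 → best response Light.
Alex against (Normal, Deep): payoffs 2, 7 → best response Normal.
Bailey against (Light, Thorough): payoffs 5, 0 → best response Light.
Bailey against (Light, Deep): payoffs 0, 5 → best response Normal.
Bailey against (Normal, Thorough): payoffs 1, 3 → best response Normal.
Bailey against (Normal, Deep): payoffs 6, 0 → best response Light.
Casey against (Light, Light): payoffs 6, 4 → best response Thorough.
Casey against (Light, Normal): payoffs 3, 6 → best response Deep.
Casey against (Normal, Light): payoffs 0, 4 → best response Deep.
Casey against (Normal, Normal): payoffs 9, 0 → best response Thorough.
Mutual best responses: (Light, Light, Thorough); (Normal, Light, Deep).

(Light, Light, Thorough), (Normal, Light, Deep)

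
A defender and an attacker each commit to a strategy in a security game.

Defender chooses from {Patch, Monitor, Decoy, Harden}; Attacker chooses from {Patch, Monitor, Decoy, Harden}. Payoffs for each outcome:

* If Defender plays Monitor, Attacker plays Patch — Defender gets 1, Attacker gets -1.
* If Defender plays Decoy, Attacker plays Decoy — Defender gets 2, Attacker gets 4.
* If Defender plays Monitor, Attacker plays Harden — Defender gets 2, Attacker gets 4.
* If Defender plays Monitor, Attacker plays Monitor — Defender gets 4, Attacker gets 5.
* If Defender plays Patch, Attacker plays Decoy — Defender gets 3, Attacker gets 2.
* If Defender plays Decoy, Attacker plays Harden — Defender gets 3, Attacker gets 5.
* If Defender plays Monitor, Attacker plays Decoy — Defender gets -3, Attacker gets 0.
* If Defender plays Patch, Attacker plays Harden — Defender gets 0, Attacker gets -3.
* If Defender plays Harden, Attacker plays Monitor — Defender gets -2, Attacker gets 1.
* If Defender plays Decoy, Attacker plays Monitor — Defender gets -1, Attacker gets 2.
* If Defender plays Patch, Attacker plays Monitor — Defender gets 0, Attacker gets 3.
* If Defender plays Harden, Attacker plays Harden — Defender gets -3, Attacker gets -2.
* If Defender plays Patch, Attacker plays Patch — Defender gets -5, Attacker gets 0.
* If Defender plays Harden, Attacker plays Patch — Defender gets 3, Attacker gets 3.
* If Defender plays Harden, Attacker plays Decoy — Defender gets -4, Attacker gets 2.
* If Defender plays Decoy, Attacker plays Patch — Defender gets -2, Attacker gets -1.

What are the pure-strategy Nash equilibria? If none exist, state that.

(Patch, Patch): Defender can switch to Monitor (-5 → 1). Not NE.
(Patch, Monitor): Defender can switch to Monitor (0 → 4). Not NE.
(Patch, Decoy): Attacker can switch to Monitor (2 → 3). Not NE.
(Patch, Harden): Defender can switch to Monitor (0 → 2). Not NE.
(Monitor, Patch): Defender can switch to Harden (1 → 3). Not NE.
(Monitor, Monitor): Defender gets 4, best alternative 0; Attacker gets 5, best alternative 4. No profitable deviation — NE.
(Monitor, Decoy): Defender can switch to Patch (-3 → 3). Not NE.
(Monitor, Harden): Defender can switch to Decoy (2 → 3). Not NE.
(Decoy, Patch): Defender can switch to Monitor (-2 → 1). Not NE.
(Decoy, Monitor): Defender can switch to Patch (-1 → 0). Not NE.
(Decoy, Decoy): Defender can switch to Patch (2 → 3). Not NE.
(Decoy, Harden): Defender gets 3, best alternative 2; Attacker gets 5, best alternative 4. No profitable deviation — NE.
(Harden, Patch): Defender gets 3, best alternative 1; Attacker gets 3, best alternative 2. No profitable deviation — NE.
(Harden, Monitor): Defender can switch to Patch (-2 → 0). Not NE.
(Harden, Decoy): Defender can switch to Patch (-4 → 3). Not NE.
(The remaining 1 profile has a profitable deviation by the same check.)

(Monitor, Monitor), (Decoy, Harden), (Harden, Patch)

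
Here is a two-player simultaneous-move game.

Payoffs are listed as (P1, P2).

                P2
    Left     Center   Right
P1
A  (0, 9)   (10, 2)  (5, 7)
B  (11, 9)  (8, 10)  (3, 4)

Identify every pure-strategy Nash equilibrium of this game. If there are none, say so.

There is no pure-strategy Nash equilibrium.

P1 against Left: payoffs 0, 11 → best response B.
P1 against Center: payoffs 10, 8 → best response A.
P1 against Right: payoffs 5, 3 → best response A.
P2 against A: payoffs 9, 2, 7 → best response Left.
P2 against B: payoffs 9, 10, 4 → best response Center.
No profile is a mutual best response for all players.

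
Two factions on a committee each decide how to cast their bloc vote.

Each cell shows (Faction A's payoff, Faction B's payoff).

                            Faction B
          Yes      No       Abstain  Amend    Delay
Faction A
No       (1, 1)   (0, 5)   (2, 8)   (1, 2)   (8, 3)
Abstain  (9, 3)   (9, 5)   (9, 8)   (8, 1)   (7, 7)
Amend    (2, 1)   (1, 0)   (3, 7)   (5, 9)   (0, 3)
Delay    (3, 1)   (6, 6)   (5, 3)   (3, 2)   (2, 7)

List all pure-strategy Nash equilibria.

Faction A against Yes: payoffs 1, 9, 2, 3 → best response Abstain.
Faction A against No: payoffs 0, 9, 1, 6 → best response Abstain.
Faction A against Abstain: payoffs 2, 9, 3, 5 → best response Abstain.
Faction A against Amend: payoffs 1, 8, 5, 3 → best response Abstain.
Faction A against Delay: payoffs 8, 7, 0, 2 → best response No.
Faction B against No: payoffs 1, 5, 8, 2, 3 → best response Abstain.
Faction B against Abstain: payoffs 3, 5, 8, 1, 7 → best response Abstain.
Faction B against Amend: payoffs 1, 0, 7, 9, 3 → best response Amend.
Faction B against Delay: payoffs 1, 6, 3, 2, 7 → best response Delay.
Mutual best responses: (Abstain, Abstain).

(Abstain, Abstain)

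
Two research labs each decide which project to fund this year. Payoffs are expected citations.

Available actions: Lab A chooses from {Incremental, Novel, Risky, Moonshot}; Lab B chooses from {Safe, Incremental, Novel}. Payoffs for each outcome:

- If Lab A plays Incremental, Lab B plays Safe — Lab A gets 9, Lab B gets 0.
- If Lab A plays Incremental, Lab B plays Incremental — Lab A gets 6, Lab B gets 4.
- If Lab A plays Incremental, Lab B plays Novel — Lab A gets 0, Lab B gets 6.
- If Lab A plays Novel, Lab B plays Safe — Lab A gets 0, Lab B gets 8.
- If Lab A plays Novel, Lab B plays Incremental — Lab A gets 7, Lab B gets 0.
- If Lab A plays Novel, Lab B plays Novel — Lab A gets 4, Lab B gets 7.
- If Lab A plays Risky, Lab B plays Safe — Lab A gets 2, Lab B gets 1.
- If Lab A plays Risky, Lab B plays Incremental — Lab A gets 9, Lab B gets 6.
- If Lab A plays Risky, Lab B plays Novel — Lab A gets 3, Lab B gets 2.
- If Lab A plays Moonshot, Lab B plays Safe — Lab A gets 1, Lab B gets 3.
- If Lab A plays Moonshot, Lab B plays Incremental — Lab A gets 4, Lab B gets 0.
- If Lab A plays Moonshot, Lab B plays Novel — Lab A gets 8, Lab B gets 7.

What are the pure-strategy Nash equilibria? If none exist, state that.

Pure-strategy Nash equilibria: (Risky, Incremental) and (Moonshot, Novel)

(Incremental, Safe): Lab B can switch to Incremental (0 → 4). Not NE.
(Incremental, Incremental): Lab A can switch to Novel (6 → 7). Not NE.
(Incremental, Novel): Lab A can switch to Novel (0 → 4). Not NE.
(Novel, Safe): Lab A can switch to Incremental (0 → 9). Not NE.
(Novel, Incremental): Lab A can switch to Risky (7 → 9). Not NE.
(Novel, Novel): Lab A can switch to Moonshot (4 → 8). Not NE.
(Risky, Safe): Lab A can switch to Incremental (2 → 9). Not NE.
(Risky, Incremental): Lab A gets 9, best alternative 7; Lab B gets 6, best alternative 2. No profitable deviation — NE.
(Risky, Novel): Lab A can switch to Novel (3 → 4). Not NE.
(Moonshot, Safe): Lab A can switch to Incremental (1 → 9). Not NE.
(Moonshot, Incremental): Lab A can switch to Incremental (4 → 6). Not NE.
(Moonshot, Novel): Lab A gets 8, best alternative 4; Lab B gets 7, best alternative 3. No profitable deviation — NE.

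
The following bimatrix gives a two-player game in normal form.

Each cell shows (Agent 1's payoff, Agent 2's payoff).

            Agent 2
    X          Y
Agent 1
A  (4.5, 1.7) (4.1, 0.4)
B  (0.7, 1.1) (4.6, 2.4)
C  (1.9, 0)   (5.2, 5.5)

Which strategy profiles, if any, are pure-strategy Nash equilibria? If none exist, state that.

(A, X): Agent 1 gets 4.5, best alternative 1.9; Agent 2 gets 1.7, best alternative 0.4. No profitable deviation — NE.
(A, Y): Agent 1 can switch to B (4.1 → 4.6). Not NE.
(B, X): Agent 1 can switch to A (0.7 → 4.5). Not NE.
(B, Y): Agent 1 can switch to C (4.6 → 5.2). Not NE.
(C, X): Agent 1 can switch to A (1.9 → 4.5). Not NE.
(C, Y): Agent 1 gets 5.2, best alternative 4.6; Agent 2 gets 5.5, best alternative 0. No profitable deviation — NE.

The pure Nash equilibria are (A, X) and (C, Y).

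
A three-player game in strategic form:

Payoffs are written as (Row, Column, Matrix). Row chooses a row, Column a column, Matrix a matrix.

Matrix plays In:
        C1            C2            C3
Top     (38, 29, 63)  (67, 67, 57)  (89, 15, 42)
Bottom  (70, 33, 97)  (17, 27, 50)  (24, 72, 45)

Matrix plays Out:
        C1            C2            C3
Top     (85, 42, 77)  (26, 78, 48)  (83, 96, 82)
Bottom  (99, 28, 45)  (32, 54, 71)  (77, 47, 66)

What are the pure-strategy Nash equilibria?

Check each profile: it is a Nash equilibrium iff no player can strictly gain by switching unilaterally.
(Top, C1, In): Row can switch to Bottom (38 → 70). Not NE.
(Top, C1, Out): Row can switch to Bottom (85 → 99). Not NE.
(Top, C2, In): Row gets 67, best alternative 17; Column gets 67, best alternative 29; Matrix gets 57, best alternative 48. No profitable deviation — NE.
(Top, C2, Out): Row can switch to Bottom (26 → 32). Not NE.
(Top, C3, In): Column can switch to C1 (15 → 29). Not NE.
(Top, C3, Out): Row gets 83, best alternative 77; Column gets 96, best alternative 78; Matrix gets 82, best alternative 42. No profitable deviation — NE.
(Bottom, C1, In): Column can switch to C3 (33 → 72). Not NE.
(Bottom, C1, Out): Column can switch to C2 (28 → 54). Not NE.
(Bottom, C2, In): Row can switch to Top (17 → 67). Not NE.
(Bottom, C2, Out): Row gets 32, best alternative 26; Column gets 54, best alternative 47; Matrix gets 71, best alternative 50. No profitable deviation — NE.
(Bottom, C3, In): Row can switch to Top (24 → 89). Not NE.
(Bottom, C3, Out): Row can switch to Top (77 → 83). Not NE.

Pure-strategy Nash equilibria: (Top, C2, In) and (Top, C3, Out) and (Bottom, C2, Out)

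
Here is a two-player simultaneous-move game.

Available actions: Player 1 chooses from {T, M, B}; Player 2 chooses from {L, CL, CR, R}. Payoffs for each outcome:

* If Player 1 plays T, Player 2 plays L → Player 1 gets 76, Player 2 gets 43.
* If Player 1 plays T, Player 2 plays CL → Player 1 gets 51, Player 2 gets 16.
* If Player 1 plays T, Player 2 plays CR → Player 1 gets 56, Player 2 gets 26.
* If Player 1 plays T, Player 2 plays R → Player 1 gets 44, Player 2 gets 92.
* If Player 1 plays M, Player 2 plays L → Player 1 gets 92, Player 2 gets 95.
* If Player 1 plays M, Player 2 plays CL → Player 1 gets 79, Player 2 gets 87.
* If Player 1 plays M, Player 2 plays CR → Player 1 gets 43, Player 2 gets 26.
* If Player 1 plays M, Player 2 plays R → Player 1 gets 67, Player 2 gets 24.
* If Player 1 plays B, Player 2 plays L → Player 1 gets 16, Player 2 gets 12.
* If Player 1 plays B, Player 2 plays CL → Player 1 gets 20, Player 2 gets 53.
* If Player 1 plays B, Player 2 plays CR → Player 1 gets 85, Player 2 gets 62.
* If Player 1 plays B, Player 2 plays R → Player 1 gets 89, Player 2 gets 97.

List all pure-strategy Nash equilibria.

Player 1 against L: payoffs 76, 92, 16 → best response M.
Player 1 against CL: payoffs 51, 79, 20 → best response M.
Player 1 against CR: payoffs 56, 43, 85 → best response B.
Player 1 against R: payoffs 44, 67, 89 → best response B.
Player 2 against T: payoffs 43, 16, 26, 92 → best response R.
Player 2 against M: payoffs 95, 87, 26, 24 → best response L.
Player 2 against B: payoffs 12, 53, 62, 97 → best response R.
Mutual best responses: (M, L); (B, R).

Pure-strategy Nash equilibria: (M, L); (B, R)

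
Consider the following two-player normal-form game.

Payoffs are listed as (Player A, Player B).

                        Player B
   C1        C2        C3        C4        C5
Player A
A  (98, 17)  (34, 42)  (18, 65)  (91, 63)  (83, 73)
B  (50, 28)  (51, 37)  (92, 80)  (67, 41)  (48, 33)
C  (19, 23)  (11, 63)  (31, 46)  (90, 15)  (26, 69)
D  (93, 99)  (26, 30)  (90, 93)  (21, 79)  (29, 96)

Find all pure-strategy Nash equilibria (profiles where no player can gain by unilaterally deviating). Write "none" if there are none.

(A, C5) and (B, C3)

(A, C1): Player B can switch to C2 (17 → 42). Not NE.
(A, C2): Player A can switch to B (34 → 51). Not NE.
(A, C3): Player A can switch to B (18 → 92). Not NE.
(A, C4): Player B can switch to C3 (63 → 65). Not NE.
(A, C5): Player A gets 83, best alternative 48; Player B gets 73, best alternative 65. No profitable deviation — NE.
(B, C1): Player A can switch to A (50 → 98). Not NE.
(B, C2): Player B can switch to C3 (37 → 80). Not NE.
(B, C3): Player A gets 92, best alternative 90; Player B gets 80, best alternative 41. No profitable deviation — NE.
(B, C4): Player A can switch to A (67 → 91). Not NE.
(B, C5): Player A can switch to A (48 → 83). Not NE.
(C, C1): Player A can switch to A (19 → 98). Not NE.
(C, C2): Player A can switch to A (11 → 34). Not NE.
(C, C3): Player A can switch to B (31 → 92). Not NE.
(C, C4): Player A can switch to A (90 → 91). Not NE.
(The remaining 6 profiles each have a profitable deviation by the same check.)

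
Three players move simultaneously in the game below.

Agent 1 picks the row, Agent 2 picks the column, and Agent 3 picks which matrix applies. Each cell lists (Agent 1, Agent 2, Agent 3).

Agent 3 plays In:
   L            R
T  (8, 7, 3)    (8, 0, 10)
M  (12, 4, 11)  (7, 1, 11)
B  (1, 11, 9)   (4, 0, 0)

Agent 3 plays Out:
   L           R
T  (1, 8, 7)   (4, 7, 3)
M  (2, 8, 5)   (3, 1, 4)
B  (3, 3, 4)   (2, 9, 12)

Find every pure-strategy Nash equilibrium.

Agent 1 against (L, In): payoffs 8, 12, 1 → best response M.
Agent 1 against (L, Out): payoffs 1, 2, 3 → best response B.
Agent 1 against (R, In): payoffs 8, 7, 4 → best response T.
Agent 1 against (R, Out): payoffs 4, 3, 2 → best response T.
Agent 2 against (T, In): payoffs 7, 0 → best response L.
Agent 2 against (T, Out): payoffs 8, 7 → best response L.
Agent 2 against (M, In): payoffs 4, 1 → best response L.
Agent 2 against (M, Out): payoffs 8, 1 → best response L.
Agent 2 against (B, In): payoffs 11, 0 → best response L.
Agent 2 against (B, Out): payoffs 3, 9 → best response R.
Agent 3 against (T, L): payoffs 3, 7 → best response Out.
Agent 3 against (T, R): payoffs 10, 3 → best response In.
Agent 3 against (M, L): payoffs 11, 5 → best response In.
Agent 3 against (M, R): payoffs 11, 4 → best response In.
Agent 3 against (B, L): payoffs 9, 4 → best response In.
Agent 3 against (B, R): payoffs 0, 12 → best response Out.
Mutual best responses: (M, L, In).

Pure NE: (M, L, In)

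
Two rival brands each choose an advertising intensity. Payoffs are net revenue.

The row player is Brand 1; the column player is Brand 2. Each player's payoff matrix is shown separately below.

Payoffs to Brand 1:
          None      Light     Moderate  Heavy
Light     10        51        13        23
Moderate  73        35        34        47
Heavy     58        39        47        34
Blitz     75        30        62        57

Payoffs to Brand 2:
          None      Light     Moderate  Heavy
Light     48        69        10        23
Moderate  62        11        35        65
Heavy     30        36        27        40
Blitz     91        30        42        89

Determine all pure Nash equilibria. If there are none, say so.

Check each profile: it is a Nash equilibrium iff no player can strictly gain by switching unilaterally.
(Light, None): Brand 1 can switch to Moderate (10 → 73). Not NE.
(Light, Light): Brand 1 gets 51, best alternative 39; Brand 2 gets 69, best alternative 48. No profitable deviation — NE.
(Light, Moderate): Brand 1 can switch to Moderate (13 → 34). Not NE.
(Light, Heavy): Brand 1 can switch to Moderate (23 → 47). Not NE.
(Moderate, None): Brand 1 can switch to Blitz (73 → 75). Not NE.
(Moderate, Light): Brand 1 can switch to Light (35 → 51). Not NE.
(Moderate, Moderate): Brand 1 can switch to Heavy (34 → 47). Not NE.
(Moderate, Heavy): Brand 1 can switch to Blitz (47 → 57). Not NE.
(Heavy, None): Brand 1 can switch to Moderate (58 → 73). Not NE.
(Blitz, None): Brand 1 gets 75, best alternative 73; Brand 2 gets 91, best alternative 89. No profitable deviation — NE.
(The remaining 6 profiles each have a profitable deviation by the same check.)

The pure Nash equilibria are (Light, Light); (Blitz, None).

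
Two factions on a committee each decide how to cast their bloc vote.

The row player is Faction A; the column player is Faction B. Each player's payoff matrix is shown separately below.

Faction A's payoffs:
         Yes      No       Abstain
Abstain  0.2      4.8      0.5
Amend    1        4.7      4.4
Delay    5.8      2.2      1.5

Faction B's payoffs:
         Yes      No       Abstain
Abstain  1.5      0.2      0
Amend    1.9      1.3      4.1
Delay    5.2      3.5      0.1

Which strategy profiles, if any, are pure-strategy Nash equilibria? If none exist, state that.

Faction A against Yes: payoffs 0.2, 1, 5.8 → best response Delay.
Faction A against No: payoffs 4.8, 4.7, 2.2 → best response Abstain.
Faction A against Abstain: payoffs 0.5, 4.4, 1.5 → best response Amend.
Faction B against Abstain: payoffs 1.5, 0.2, 0 → best response Yes.
Faction B against Amend: payoffs 1.9, 1.3, 4.1 → best response Abstain.
Faction B against Delay: payoffs 5.2, 3.5, 0.1 → best response Yes.
Mutual best responses: (Amend, Abstain); (Delay, Yes).

Pure-strategy Nash equilibria: (Amend, Abstain), (Delay, Yes)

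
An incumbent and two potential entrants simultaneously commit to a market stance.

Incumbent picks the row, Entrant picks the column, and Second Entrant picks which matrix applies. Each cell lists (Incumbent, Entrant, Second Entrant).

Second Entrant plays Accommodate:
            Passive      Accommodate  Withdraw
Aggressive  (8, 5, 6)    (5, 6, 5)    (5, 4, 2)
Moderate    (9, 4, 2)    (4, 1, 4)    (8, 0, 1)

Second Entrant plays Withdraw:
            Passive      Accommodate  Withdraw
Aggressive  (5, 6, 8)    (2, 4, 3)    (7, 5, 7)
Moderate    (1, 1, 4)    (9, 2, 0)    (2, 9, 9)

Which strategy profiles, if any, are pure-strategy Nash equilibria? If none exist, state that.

Mark each player's best response to every combination of opponents' strategies; a profile where every player is best-responding is a pure Nash equilibrium.
Incumbent against (Passive, Accommodate): payoffs 8, 9 → best response Moderate.
Incumbent against (Passive, Withdraw): payoffs 5, 1 → best response Aggressive.
Incumbent against (Accommodate, Accommodate): payoffs 5, 4 → best response Aggressive.
Incumbent against (Accommodate, Withdraw): payoffs 2, 9 → best response Moderate.
Incumbent against (Withdraw, Accommodate): payoffs 5, 8 → best response Moderate.
Incumbent against (Withdraw, Withdraw): payoffs 7, 2 → best response Aggressive.
Entrant against (Aggressive, Accommodate): payoffs 5, 6, 4 → best response Accommodate.
Entrant against (Aggressive, Withdraw): payoffs 6, 4, 5 → best response Passive.
Entrant against (Moderate, Accommodate): payoffs 4, 1, 0 → best response Passive.
Entrant against (Moderate, Withdraw): payoffs 1, 2, 9 → best response Withdraw.
Second Entrant against (Aggressive, Passive): payoffs 6, 8 → best response Withdraw.
Second Entrant against (Aggressive, Accommodate): payoffs 5, 3 → best response Accommodate.
Second Entrant against (Aggressive, Withdraw): payoffs 2, 7 → best response Withdraw.
Second Entrant against (Moderate, Passive): payoffs 2, 4 → best response Withdraw.
Second Entrant against (Moderate, Accommodate): payoffs 4, 0 → best response Accommodate.
Second Entrant against (Moderate, Withdraw): payoffs 1, 9 → best response Withdraw.
Mutual best responses: (Aggressive, Passive, Withdraw); (Aggressive, Accommodate, Accommodate).

The pure Nash equilibria are (Aggressive, Passive, Withdraw) and (Aggressive, Accommodate, Accommodate).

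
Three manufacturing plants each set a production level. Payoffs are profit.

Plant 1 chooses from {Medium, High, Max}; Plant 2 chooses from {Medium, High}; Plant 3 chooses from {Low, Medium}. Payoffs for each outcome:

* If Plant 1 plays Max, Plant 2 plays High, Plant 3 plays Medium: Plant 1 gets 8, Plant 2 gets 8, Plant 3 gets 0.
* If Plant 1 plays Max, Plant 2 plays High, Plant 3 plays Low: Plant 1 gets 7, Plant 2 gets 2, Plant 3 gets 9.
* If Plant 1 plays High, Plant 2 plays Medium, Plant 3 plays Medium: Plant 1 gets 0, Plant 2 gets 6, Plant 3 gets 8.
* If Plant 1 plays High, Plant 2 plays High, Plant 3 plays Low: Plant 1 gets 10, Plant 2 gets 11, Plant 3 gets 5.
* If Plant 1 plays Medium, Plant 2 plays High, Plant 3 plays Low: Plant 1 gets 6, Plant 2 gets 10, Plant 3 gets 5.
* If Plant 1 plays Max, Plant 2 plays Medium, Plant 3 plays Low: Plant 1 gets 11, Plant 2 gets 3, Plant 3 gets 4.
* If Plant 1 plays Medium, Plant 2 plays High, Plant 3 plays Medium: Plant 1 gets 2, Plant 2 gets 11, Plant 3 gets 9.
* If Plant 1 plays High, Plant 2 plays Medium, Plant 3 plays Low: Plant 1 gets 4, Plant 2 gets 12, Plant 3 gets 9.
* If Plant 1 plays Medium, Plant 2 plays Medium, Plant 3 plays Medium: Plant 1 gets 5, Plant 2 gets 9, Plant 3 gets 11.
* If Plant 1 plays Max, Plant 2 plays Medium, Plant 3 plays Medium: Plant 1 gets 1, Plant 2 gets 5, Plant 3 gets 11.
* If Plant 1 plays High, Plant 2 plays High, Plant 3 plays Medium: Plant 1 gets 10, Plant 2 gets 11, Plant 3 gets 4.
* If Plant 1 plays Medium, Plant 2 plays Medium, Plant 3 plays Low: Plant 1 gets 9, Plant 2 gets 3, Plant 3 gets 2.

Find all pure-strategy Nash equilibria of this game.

Plant 1 against (Medium, Low): payoffs 9, 4, 11 → best response Max.
Plant 1 against (Medium, Medium): payoffs 5, 0, 1 → best response Medium.
Plant 1 against (High, Low): payoffs 6, 10, 7 → best response High.
Plant 1 against (High, Medium): payoffs 2, 10, 8 → best response High.
Plant 2 against (Medium, Low): payoffs 3, 10 → best response High.
Plant 2 against (Medium, Medium): payoffs 9, 11 → best response High.
Plant 2 against (High, Low): payoffs 12, 11 → best response Medium.
Plant 2 against (High, Medium): payoffs 6, 11 → best response High.
Plant 2 against (Max, Low): payoffs 3, 2 → best response Medium.
Plant 2 against (Max, Medium): payoffs 5, 8 → best response High.
Plant 3 against (Medium, Medium): payoffs 2, 11 → best response Medium.
Plant 3 against (Medium, High): payoffs 5, 9 → best response Medium.
Plant 3 against (High, Medium): payoffs 9, 8 → best response Low.
Plant 3 against (High, High): payoffs 5, 4 → best response Low.
Plant 3 against (Max, Medium): payoffs 4, 11 → best response Medium.
Plant 3 against (Max, High): payoffs 9, 0 → best response Low.
No profile is a mutual best response for all players.

There is no pure-strategy Nash equilibrium.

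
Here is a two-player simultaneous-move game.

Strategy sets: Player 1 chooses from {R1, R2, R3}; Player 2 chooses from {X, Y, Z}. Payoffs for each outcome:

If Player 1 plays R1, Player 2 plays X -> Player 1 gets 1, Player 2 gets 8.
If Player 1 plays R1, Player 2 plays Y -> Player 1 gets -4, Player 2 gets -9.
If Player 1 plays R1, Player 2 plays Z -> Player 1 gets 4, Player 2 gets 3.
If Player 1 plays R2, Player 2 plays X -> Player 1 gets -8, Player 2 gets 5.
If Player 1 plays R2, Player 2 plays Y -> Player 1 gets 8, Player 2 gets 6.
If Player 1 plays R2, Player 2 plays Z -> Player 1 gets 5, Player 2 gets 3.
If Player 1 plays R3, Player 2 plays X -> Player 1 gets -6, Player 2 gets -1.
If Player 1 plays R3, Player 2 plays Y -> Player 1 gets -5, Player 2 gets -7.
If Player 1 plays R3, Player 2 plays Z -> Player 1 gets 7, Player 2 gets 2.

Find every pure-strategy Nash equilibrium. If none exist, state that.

(R1, X): Player 1 gets 1, best alternative -6; Player 2 gets 8, best alternative 3. No profitable deviation — NE.
(R1, Y): Player 1 can switch to R2 (-4 → 8). Not NE.
(R1, Z): Player 1 can switch to R2 (4 → 5). Not NE.
(R2, X): Player 1 can switch to R1 (-8 → 1). Not NE.
(R2, Y): Player 1 gets 8, best alternative -4; Player 2 gets 6, best alternative 5. No profitable deviation — NE.
(R2, Z): Player 1 can switch to R3 (5 → 7). Not NE.
(R3, X): Player 1 can switch to R1 (-6 → 1). Not NE.
(R3, Y): Player 1 can switch to R1 (-5 → -4). Not NE.
(R3, Z): Player 1 gets 7, best alternative 5; Player 2 gets 2, best alternative -1. No profitable deviation — NE.

The pure Nash equilibria are (R1, X), (R2, Y), (R3, Z).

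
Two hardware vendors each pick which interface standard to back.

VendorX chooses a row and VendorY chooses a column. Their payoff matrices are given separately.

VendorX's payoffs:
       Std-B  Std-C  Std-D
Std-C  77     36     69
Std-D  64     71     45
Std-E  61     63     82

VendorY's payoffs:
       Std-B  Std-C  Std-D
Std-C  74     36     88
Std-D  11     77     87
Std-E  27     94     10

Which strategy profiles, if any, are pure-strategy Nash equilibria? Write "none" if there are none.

No pure-strategy Nash equilibrium.

Check each profile: it is a Nash equilibrium iff no player can strictly gain by switching unilaterally.
(Std-C, Std-B): VendorY can switch to Std-D (74 → 88). Not NE.
(Std-C, Std-C): VendorX can switch to Std-D (36 → 71). Not NE.
(Std-C, Std-D): VendorX can switch to Std-E (69 → 82). Not NE.
(Std-D, Std-B): VendorX can switch to Std-C (64 → 77). Not NE.
(Std-D, Std-C): VendorY can switch to Std-D (77 → 87). Not NE.
(Std-D, Std-D): VendorX can switch to Std-C (45 → 69). Not NE.
(Std-E, Std-B): VendorX can switch to Std-C (61 → 77). Not NE.
(Std-E, Std-C): VendorX can switch to Std-D (63 → 71). Not NE.
(The remaining 1 profile has a profitable deviation by the same check.)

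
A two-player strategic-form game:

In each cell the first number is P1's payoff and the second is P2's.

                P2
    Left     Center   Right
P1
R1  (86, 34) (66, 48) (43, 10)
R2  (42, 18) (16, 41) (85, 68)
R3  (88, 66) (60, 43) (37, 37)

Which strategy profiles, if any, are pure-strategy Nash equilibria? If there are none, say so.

The pure Nash equilibria are (R1, Center), (R2, Right), (R3, Left).

P1 against Left: payoffs 86, 42, 88 → best response R3.
P1 against Center: payoffs 66, 16, 60 → best response R1.
P1 against Right: payoffs 43, 85, 37 → best response R2.
P2 against R1: payoffs 34, 48, 10 → best response Center.
P2 against R2: payoffs 18, 41, 68 → best response Right.
P2 against R3: payoffs 66, 43, 37 → best response Left.
Mutual best responses: (R1, Center); (R2, Right); (R3, Left).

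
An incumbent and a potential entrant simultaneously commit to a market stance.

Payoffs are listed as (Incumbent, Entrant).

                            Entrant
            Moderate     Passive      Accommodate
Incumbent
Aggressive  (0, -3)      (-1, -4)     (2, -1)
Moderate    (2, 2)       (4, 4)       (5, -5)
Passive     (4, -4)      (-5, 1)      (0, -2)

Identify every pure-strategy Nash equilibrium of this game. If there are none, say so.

(Aggressive, Moderate): Incumbent can switch to Moderate (0 → 2). Not NE.
(Aggressive, Passive): Incumbent can switch to Moderate (-1 → 4). Not NE.
(Aggressive, Accommodate): Incumbent can switch to Moderate (2 → 5). Not NE.
(Moderate, Moderate): Incumbent can switch to Passive (2 → 4). Not NE.
(Moderate, Passive): Incumbent gets 4, best alternative -1; Entrant gets 4, best alternative 2. No profitable deviation — NE.
(Moderate, Accommodate): Entrant can switch to Moderate (-5 → 2). Not NE.
(Passive, Moderate): Entrant can switch to Passive (-4 → 1). Not NE.
(Passive, Passive): Incumbent can switch to Aggressive (-5 → -1). Not NE.
(Passive, Accommodate): Incumbent can switch to Aggressive (0 → 2). Not NE.

Pure NE: (Moderate, Passive)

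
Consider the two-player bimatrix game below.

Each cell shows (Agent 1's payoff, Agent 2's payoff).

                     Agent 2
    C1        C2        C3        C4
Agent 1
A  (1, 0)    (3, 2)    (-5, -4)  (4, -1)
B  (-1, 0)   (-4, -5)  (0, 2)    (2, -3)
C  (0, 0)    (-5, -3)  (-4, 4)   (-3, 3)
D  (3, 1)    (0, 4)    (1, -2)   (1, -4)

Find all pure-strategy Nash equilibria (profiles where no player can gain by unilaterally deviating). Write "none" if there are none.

The unique pure-strategy Nash equilibrium is (A, C2).

Check each profile: it is a Nash equilibrium iff no player can strictly gain by switching unilaterally.
(A, C1): Agent 1 can switch to D (1 → 3). Not NE.
(A, C2): Agent 1 gets 3, best alternative 0; Agent 2 gets 2, best alternative 0. No profitable deviation — NE.
(A, C3): Agent 1 can switch to B (-5 → 0). Not NE.
(A, C4): Agent 2 can switch to C1 (-1 → 0). Not NE.
(B, C1): Agent 1 can switch to A (-1 → 1). Not NE.
(B, C2): Agent 1 can switch to A (-4 → 3). Not NE.
(B, C3): Agent 1 can switch to D (0 → 1). Not NE.
(B, C4): Agent 1 can switch to A (2 → 4). Not NE.
(C, C1): Agent 1 can switch to A (0 → 1). Not NE.
(The remaining 7 profiles each have a profitable deviation by the same check.)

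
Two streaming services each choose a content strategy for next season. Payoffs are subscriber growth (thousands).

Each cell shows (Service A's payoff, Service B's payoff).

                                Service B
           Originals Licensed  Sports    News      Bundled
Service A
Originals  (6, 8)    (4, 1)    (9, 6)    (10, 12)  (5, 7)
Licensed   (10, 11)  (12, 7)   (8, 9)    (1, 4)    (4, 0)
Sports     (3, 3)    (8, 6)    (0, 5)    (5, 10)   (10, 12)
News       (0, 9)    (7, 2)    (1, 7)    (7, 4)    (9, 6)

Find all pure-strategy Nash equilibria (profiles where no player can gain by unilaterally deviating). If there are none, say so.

(Originals, News) and (Licensed, Originals) and (Sports, Bundled)

For each player, find the best response to each opponent profile; mutual best responses are the pure NE.
Service A against Originals: payoffs 6, 10, 3, 0 → best response Licensed.
Service A against Licensed: payoffs 4, 12, 8, 7 → best response Licensed.
Service A against Sports: payoffs 9, 8, 0, 1 → best response Originals.
Service A against News: payoffs 10, 1, 5, 7 → best response Originals.
Service A against Bundled: payoffs 5, 4, 10, 9 → best response Sports.
Service B against Originals: payoffs 8, 1, 6, 12, 7 → best response News.
Service B against Licensed: payoffs 11, 7, 9, 4, 0 → best response Originals.
Service B against Sports: payoffs 3, 6, 5, 10, 12 → best response Bundled.
Service B against News: payoffs 9, 2, 7, 4, 6 → best response Originals.
Mutual best responses: (Originals, News); (Licensed, Originals); (Sports, Bundled).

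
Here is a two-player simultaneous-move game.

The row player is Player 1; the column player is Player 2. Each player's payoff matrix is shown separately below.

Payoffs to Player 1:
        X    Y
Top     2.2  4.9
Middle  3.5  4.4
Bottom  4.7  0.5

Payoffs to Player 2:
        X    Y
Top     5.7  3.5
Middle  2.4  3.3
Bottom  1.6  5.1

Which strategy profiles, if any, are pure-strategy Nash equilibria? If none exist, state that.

This game has no pure Nash equilibrium.

(Top, X): Player 1 can switch to Middle (2.2 → 3.5). Not NE.
(Top, Y): Player 2 can switch to X (3.5 → 5.7). Not NE.
(Middle, X): Player 1 can switch to Bottom (3.5 → 4.7). Not NE.
(Middle, Y): Player 1 can switch to Top (4.4 → 4.9). Not NE.
(Bottom, X): Player 2 can switch to Y (1.6 → 5.1). Not NE.
(Bottom, Y): Player 1 can switch to Top (0.5 → 4.9). Not NE.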